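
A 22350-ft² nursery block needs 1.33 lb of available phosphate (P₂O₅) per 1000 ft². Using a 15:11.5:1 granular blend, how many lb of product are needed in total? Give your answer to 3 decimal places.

258.483 lb

Product per 1000 ft² = 1.33 / 11.5% = 11.5652 lb.
Total product = 11.5652 × 22350 / 1000 = 258.4826 lb.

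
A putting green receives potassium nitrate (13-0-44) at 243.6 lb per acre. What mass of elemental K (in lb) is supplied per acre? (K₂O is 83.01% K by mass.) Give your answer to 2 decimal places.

88.97 lb K per acre

K₂O per acre = 243.6 × 44% = 107.184 lb.
Elemental K = 107.184 × 0.8301 = 88.9734 lb per acre.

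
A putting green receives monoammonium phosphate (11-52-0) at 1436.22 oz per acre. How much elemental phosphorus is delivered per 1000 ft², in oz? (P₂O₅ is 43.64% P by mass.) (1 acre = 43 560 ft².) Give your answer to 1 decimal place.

P₂O₅ per acre = 1436.22 × 52% = 746.834 oz.
Elemental P = 746.834 × 0.4364 = 325.919 oz per acre.
Convert to per 1000 ft²: 325.919 × 0.0229568 = 7.48206 oz.

7.5 oz P per thousand sq ft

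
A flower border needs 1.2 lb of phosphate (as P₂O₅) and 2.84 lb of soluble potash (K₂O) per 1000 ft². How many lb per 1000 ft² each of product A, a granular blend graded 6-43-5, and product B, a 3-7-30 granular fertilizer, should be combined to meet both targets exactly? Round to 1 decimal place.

Let a = lb of product A, b = lb of product B (per 1000 ft²).
P₂O₅: 0.43·a + 0.07·b = 1.2
K₂O: 0.05·a + 0.3·b = 2.84
Solving simultaneously: a = 1.28446, b = 9.25259.

1.3 lb product A, 9.3 lb product B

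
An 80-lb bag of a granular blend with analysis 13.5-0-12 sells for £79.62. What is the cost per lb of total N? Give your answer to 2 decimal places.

£7.37 per lb N

N in bag = 80 × 13.5% = 10.8 lb.
Cost per lb N = £79.62 / 10.8 = £7.3722.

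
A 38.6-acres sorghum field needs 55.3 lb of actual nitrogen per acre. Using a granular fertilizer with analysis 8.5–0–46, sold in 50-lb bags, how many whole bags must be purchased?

503 bags

Product per acre = 55.3 / 8.5% = 650.588 lb.
Total product = 650.588 × 38.6 = 25112.7 lb.
Bags = ⌈25112.7 / 50⌉ = 503.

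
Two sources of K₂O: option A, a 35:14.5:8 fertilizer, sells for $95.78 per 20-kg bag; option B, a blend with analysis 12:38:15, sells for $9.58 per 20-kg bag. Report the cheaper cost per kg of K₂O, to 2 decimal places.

$3.19 per kg K₂O (option B)

option A: K₂O per bag = 20 × 8% = 1.6 kg; cost = 95.78 / 1.6 = $59.8625/kg K₂O.
option B: K₂O per bag = 20 × 15% = 3 kg; cost = 9.58 / 3 = $3.1933/kg K₂O.
option B is cheaper.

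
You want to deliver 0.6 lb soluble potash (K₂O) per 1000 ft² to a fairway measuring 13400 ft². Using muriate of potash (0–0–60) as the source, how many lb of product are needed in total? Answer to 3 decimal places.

Product per 1000 ft² = 0.6 / 60% = 1 lb.
Total product = 1 × 13400 / 1000 = 13.4 lb.

13.400 lb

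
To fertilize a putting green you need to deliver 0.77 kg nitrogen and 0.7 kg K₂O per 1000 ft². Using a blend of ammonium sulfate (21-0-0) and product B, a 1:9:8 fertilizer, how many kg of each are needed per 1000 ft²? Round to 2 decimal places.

Per-1000 ft² balance (a = ammonium sulfate, b = product B):
N: 0.21·a + 0.01·b = 0.77
K₂O: 0·a + 0.08·b = 0.7
Solving simultaneously: a = 3.25, b = 8.75.

3.25 kg ammonium sulfate, 8.75 kg product B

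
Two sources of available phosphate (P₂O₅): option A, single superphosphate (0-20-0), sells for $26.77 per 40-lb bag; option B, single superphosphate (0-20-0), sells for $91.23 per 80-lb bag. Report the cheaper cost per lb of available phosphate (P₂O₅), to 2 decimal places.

option A: P₂O₅ per bag = 40 × 20% = 8 lb; cost = 26.77 / 8 = $3.3462/lb P₂O₅.
option B: P₂O₅ per bag = 80 × 20% = 16 lb; cost = 91.23 / 16 = $5.7019/lb P₂O₅.
option A is cheaper.

$3.35 per lb P₂O₅ (option A)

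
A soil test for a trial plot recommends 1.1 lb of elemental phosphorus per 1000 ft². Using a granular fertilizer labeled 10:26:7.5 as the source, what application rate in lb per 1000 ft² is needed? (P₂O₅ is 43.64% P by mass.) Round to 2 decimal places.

As P₂O₅: 1.1 / 0.4364 = 2.52062 lb per 1000 ft².
Product per 1000 ft² = 2.52062 / 26% = 9.6947 lb.

9.69 lb of product per thousand sq ft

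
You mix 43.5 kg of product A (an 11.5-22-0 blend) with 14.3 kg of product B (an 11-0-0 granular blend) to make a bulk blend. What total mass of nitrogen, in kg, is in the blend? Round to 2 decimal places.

N mass = 11.5%×43.5 + 11%×14.3 = 6.5755 kg.

6.58 kg N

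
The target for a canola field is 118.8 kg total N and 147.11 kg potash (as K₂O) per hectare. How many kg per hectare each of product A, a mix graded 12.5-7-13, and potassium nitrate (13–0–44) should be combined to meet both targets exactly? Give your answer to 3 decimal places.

870.018 kg product A, 77.290 kg potassium nitrate

Let a = kg of product A, b = kg of potassium nitrate (per hectare).
N: 0.125·a + 0.13·b = 118.8
K₂O: 0.13·a + 0.44·b = 147.11
Eliminate b: (row1) − 0.13/0.44·(row2) → 0.0865909·a = 75.3357, so a = 870.0184.
Then b = (147.11 − 0.13·870.0184) / 0.44 = 77.29003.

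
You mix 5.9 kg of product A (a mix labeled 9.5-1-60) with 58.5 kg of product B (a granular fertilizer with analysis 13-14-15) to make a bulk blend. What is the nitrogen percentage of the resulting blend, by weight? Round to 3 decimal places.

Total mass = 5.9 + 58.5 = 64.4 kg.
N mass = 9.5%×5.9 + 13%×58.5 = 8.1655 kg.
% N = 8.1655 / 64.4 = 12.6793%.

12.679% N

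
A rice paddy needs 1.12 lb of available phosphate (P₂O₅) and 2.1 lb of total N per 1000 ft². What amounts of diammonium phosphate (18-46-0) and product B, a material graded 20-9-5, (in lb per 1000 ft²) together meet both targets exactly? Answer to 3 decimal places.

0.462 lb diammonium phosphate, 10.084 lb product B

Let a = lb of diammonium phosphate, b = lb of product B (per 1000 ft²).
P₂O₅: 0.46·a + 0.09·b = 1.12
N: 0.18·a + 0.2·b = 2.1
From row1: a = (1.12 − 0.09·b) / 0.46.
Into row2: 0.18·(1.12 − 0.09·b)/0.46 + 0.2·b = 2.1 → b = 10.0844, a = 0.461741.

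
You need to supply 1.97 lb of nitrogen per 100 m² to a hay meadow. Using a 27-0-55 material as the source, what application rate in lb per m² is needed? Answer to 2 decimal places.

Product per 100 m² = 1.97 / 27% = 7.2963 lb.
Convert to per m²: 7.2963 × 0.01 = 0.072963 lb.

0.07 lb of product per sq m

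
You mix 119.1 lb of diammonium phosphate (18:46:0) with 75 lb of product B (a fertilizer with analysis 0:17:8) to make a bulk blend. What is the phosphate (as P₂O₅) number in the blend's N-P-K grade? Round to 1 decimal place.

Total mass = 119.1 + 75 = 194.1 lb.
P₂O₅ mass = 46%×119.1 + 17%×75 = 67.536 lb.
% P₂O₅ = 67.536 / 194.1 = 34.7944%.

34.8% P₂O₅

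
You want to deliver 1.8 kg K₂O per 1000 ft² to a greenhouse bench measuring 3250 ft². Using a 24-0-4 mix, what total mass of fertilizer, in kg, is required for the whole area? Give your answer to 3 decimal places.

Product per 1000 ft² = 1.8 / 4% = 45 kg.
Total product = 45 × 3250 / 1000 = 146.25 kg.

146.250 kg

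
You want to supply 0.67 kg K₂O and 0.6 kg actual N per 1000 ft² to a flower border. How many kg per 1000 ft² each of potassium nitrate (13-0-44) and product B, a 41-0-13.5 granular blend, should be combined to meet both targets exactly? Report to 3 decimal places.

Per-1000 ft² balance (a = potassium nitrate, b = product B):
K₂O: 0.44·a + 0.135·b = 0.67
N: 0.13·a + 0.41·b = 0.6
Solving simultaneously: a = 1.18944, b = 1.08628.

1.189 kg potassium nitrate, 1.086 kg product B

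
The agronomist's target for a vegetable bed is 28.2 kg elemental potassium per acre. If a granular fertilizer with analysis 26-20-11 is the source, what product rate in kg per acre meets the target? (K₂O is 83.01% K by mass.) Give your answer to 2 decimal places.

As K₂O: 28.2 / 0.8301 = 33.9718 kg per acre.
Product per acre = 33.9718 / 11% = 308.8346 kg.

308.83 kg of product per acre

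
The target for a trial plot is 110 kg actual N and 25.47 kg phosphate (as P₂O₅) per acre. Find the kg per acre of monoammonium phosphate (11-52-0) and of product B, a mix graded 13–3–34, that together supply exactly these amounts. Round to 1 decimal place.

0.2 kg monoammonium phosphate, 846.0 kg product B

With a, b = kg per acre of monoammonium phosphate and product B:
N: 0.11·a + 0.13·b = 110
P₂O₅: 0.52·a + 0.03·b = 25.47
From row1: a = (110 − 0.13·b) / 0.11.
Into row2: 0.52·(110 − 0.13·b)/0.11 + 0.03·b = 25.47 → b = 846.008, a = 0.172628.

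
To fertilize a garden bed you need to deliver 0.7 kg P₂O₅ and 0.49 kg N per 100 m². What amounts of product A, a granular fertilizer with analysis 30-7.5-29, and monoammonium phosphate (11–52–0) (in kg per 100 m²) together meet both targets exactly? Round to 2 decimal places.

1.20 kg product A, 1.17 kg monoammonium phosphate

Per-100 m² balance (a = product A, b = monoammonium phosphate):
P₂O₅: 0.075·a + 0.52·b = 0.7
N: 0.3·a + 0.11·b = 0.49
From row1: a = (0.7 − 0.52·b) / 0.075.
Into row2: 0.3·(0.7 − 0.52·b)/0.075 + 0.11·b = 0.49 → b = 1.17259, a = 1.20338.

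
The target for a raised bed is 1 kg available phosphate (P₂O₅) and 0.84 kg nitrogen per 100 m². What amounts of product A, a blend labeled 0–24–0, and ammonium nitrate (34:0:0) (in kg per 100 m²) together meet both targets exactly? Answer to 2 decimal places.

4.17 kg product A, 2.47 kg ammonium nitrate

Per-100 m² balance (a = product A, b = ammonium nitrate):
P₂O₅: 0.24·a + 0·b = 1
N: 0·a + 0.34·b = 0.84
Solving simultaneously: a = 4.16667, b = 2.47059.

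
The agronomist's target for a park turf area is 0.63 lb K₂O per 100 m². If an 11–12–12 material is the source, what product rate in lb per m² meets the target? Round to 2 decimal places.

0.05 lb of product per sq m

Product per 100 m² = 0.63 / 12% = 5.25 lb.
Convert to per m²: 5.25 × 0.01 = 0.0525 lb.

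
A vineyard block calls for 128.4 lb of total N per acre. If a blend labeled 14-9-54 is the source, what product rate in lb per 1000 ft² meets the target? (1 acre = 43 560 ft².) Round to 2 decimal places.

21.05 lb of product per thousand sq ft

Product per acre = 128.4 / 14% = 917.143 lb.
Convert to per 1000 ft²: 917.143 × 0.0229568 = 21.0547 lb.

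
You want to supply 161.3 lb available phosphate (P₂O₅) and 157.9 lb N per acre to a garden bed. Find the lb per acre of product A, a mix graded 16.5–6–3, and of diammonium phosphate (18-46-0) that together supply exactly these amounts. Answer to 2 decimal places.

669.74 lb product A, 263.29 lb diammonium phosphate

Per-acre balance (a = product A, b = diammonium phosphate):
P₂O₅: 0.06·a + 0.46·b = 161.3
N: 0.165·a + 0.18·b = 157.9
From row1: a = (161.3 − 0.46·b) / 0.06.
Into row2: 0.165·(161.3 − 0.46·b)/0.06 + 0.18·b = 157.9 → b = 263.2949, a = 669.739.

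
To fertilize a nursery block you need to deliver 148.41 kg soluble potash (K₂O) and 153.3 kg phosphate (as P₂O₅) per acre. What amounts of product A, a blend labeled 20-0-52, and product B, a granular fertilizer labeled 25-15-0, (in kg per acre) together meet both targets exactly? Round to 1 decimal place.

285.4 kg product A, 1022.0 kg product B

With a, b = kg per acre of product A and product B:
K₂O: 0.52·a + 0·b = 148.41
P₂O₅: 0·a + 0.15·b = 153.3
Solving simultaneously: a = 285.404, b = 1022.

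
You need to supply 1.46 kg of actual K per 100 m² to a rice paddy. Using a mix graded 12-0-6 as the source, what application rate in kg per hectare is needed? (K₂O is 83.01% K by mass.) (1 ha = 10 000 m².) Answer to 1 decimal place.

As K₂O: 1.46 / 0.8301 = 1.75882 kg per 100 m².
Product per 100 m² = 1.75882 / 6% = 29.3137 kg.
Convert to per hectare: 29.3137 × 100 = 2931.37 kg.

2931.4 kg of product per hectare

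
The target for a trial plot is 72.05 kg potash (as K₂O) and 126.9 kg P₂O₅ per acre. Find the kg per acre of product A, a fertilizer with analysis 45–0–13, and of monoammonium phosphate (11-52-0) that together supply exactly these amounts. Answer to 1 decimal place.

Let a = kg of product A, b = kg of monoammonium phosphate (per acre).
K₂O: 0.13·a + 0·b = 72.05
P₂O₅: 0·a + 0.52·b = 126.9
Solving simultaneously: a = 554.231, b = 244.038.

554.2 kg product A, 244.0 kg monoammonium phosphate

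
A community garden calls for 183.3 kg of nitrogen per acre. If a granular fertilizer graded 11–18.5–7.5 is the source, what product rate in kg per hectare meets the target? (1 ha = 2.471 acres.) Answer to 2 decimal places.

4117.58 kg of product per hectare

Product per acre = 183.3 / 11% = 1666.36 kg.
Convert to per hectare: 1666.36 × 2.471 = 4117.5845 kg.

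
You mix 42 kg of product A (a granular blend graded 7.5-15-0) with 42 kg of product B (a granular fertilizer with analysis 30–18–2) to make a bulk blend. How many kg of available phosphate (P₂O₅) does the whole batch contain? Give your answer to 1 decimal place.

13.9 kg P₂O₅

P₂O₅ mass = 15%×42 + 18%×42 = 13.86 kg.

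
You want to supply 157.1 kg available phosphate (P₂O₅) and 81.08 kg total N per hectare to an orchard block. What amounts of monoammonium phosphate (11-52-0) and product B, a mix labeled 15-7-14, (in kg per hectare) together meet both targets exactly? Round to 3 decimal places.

254.472 kg monoammonium phosphate, 353.920 kg product B

Let a = kg of monoammonium phosphate, b = kg of product B (per hectare).
P₂O₅: 0.52·a + 0.07·b = 157.1
N: 0.11·a + 0.15·b = 81.08
Eliminate b: (row1) − 0.07/0.15·(row2) → 0.468667·a = 119.263, so a = 254.4723.
Then b = (81.08 − 0.11·254.4723) / 0.15 = 353.9203.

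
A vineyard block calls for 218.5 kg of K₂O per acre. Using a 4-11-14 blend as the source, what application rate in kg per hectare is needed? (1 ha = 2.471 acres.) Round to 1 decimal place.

Product per acre = 218.5 / 14% = 1560.71 kg.
Convert to per hectare: 1560.71 × 2.471 = 3856.52 kg.

3856.5 kg of product per hectare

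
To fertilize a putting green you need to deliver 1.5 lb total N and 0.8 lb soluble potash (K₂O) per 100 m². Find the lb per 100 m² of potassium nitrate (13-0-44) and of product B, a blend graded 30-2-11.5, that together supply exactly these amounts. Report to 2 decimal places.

Per-100 m² balance (a = potassium nitrate, b = product B):
N: 0.13·a + 0.3·b = 1.5
K₂O: 0.44·a + 0.115·b = 0.8
Eliminate a: (row1) − 0.13/0.44·(row2) → 0.266023·b = 1.26364, so b = 4.75011.
Back-substitute: a = (1.5 − 0.3·4.75011) / 0.13 = 0.576677.

0.58 lb potassium nitrate, 4.75 lb product B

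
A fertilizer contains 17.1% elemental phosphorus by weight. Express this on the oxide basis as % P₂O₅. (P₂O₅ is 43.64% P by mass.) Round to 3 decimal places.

%P₂O₅ = 17.1 / 0.4364 = 39.1842%.

39.184% P₂O₅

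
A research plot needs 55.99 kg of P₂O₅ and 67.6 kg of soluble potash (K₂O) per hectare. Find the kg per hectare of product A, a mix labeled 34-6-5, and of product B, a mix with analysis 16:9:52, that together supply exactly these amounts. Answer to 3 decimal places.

With a, b = kg per hectare of product A and product B:
P₂O₅: 0.06·a + 0.09·b = 55.99
K₂O: 0.05·a + 0.52·b = 67.6
Solving simultaneously: a = 862.5768, b = 47.0599.

862.577 kg product A, 47.060 kg product B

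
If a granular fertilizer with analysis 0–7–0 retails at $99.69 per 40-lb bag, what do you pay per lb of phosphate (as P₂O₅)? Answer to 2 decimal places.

$35.60 per lb P₂O₅

P₂O₅ in bag = 40 × 7% = 2.8 lb.
Cost per lb P₂O₅ = $99.69 / 2.8 = $35.6036.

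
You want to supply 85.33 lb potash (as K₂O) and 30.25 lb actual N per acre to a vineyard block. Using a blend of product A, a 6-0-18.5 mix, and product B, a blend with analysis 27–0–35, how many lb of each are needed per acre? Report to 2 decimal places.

430.11 lb product A, 16.46 lb product B

With a, b = lb per acre of product A and product B:
K₂O: 0.185·a + 0.35·b = 85.33
N: 0.06·a + 0.27·b = 30.25
Solving simultaneously: a = 430.107, b = 16.4577.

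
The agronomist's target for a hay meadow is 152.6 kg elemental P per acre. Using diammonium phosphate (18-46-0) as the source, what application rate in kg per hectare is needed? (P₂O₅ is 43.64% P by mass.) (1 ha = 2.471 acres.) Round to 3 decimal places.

As P₂O₅: 152.6 / 0.4364 = 349.679 kg per acre.
Product per acre = 349.679 / 46% = 760.172 kg.
Convert to per hectare: 760.172 × 2.471 = 1878.3854 kg.

1878.385 kg of product per hectare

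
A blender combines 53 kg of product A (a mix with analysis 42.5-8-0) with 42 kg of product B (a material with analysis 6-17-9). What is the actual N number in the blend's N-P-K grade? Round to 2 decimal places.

26.36% N

Total mass = 53 + 42 = 95 kg.
N mass = 42.5%×53 + 6%×42 = 25.045 kg.
% N = 25.045 / 95 = 26.3632%.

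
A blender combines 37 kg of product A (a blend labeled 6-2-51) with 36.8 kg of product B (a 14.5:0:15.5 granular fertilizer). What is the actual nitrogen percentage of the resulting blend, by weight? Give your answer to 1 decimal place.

10.2% N

Total mass = 37 + 36.8 = 73.8 kg.
N mass = 6%×37 + 14.5%×36.8 = 7.556 kg.
% N = 7.556 / 73.8 = 10.2385%.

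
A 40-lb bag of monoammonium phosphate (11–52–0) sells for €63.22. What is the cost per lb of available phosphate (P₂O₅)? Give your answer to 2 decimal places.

€3.04 per lb P₂O₅

P₂O₅ in bag = 40 × 52% = 20.8 lb.
Cost per lb P₂O₅ = €63.22 / 20.8 = €3.0394.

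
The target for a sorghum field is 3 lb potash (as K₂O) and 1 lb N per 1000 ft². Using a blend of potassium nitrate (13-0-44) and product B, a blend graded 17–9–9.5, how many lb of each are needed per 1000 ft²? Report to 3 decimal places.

6.645 lb potassium nitrate, 0.801 lb product B

Let a = lb of potassium nitrate, b = lb of product B (per 1000 ft²).
K₂O: 0.44·a + 0.095·b = 3
N: 0.13·a + 0.17·b = 1
Eliminate b: (row1) − 0.095/0.17·(row2) → 0.367353·a = 2.44118, so a = 6.64532.
Then b = (1 − 0.13·6.64532) / 0.17 = 0.800641.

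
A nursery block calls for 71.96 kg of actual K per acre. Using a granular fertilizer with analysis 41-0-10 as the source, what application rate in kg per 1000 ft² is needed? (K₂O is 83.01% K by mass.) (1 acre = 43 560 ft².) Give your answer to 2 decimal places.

19.90 kg of product per thousand sq ft

As K₂O: 71.96 / 0.8301 = 86.6884 kg per acre.
Product per acre = 86.6884 / 10% = 866.884 kg.
Convert to per 1000 ft²: 866.884 × 0.0229568 = 19.9009 kg.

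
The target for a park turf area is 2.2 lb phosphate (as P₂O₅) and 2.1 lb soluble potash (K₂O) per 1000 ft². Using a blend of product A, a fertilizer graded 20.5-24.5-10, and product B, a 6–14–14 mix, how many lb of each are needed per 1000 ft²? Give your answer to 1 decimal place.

0.7 lb product A, 14.5 lb product B

Let a = lb of product A, b = lb of product B (per 1000 ft²).
P₂O₅: 0.245·a + 0.14·b = 2.2
K₂O: 0.1·a + 0.14·b = 2.1
Eliminate a: (row1) − 0.245/0.1·(row2) → -0.203·b = -2.945, so b = 14.5074.
Back-substitute: a = (2.2 − 0.14·14.5074) / 0.245 = 0.689655.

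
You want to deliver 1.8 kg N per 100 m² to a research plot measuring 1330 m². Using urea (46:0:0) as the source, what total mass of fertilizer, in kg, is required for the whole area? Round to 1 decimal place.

Product per 100 m² = 1.8 / 46% = 3.91304 kg.
Total product = 3.91304 × 1330 / 100 = 52.0435 kg.

52.0 kg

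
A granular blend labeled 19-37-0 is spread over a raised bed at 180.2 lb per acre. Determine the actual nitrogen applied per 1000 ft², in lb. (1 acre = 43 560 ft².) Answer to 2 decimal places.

0.79 lb N per thousand sq ft

nitrogen per acre = 180.2 × 19% = 34.238 lb.
Convert to per 1000 ft²: 34.238 × 0.0229568 = 0.785996 lb.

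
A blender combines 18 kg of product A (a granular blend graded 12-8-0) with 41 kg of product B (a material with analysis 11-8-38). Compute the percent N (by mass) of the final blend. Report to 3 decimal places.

Total mass = 18 + 41 = 59 kg.
N mass = 12%×18 + 11%×41 = 6.67 kg.
% N = 6.67 / 59 = 11.3051%.

11.305% N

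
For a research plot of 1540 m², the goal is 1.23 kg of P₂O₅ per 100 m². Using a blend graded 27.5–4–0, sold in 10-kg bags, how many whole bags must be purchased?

48 bags

Product per 100 m² = 1.23 / 4% = 30.75 kg.
Total product = 30.75 × 1540 / 100 = 473.55 kg.
Bags = ⌈473.55 / 10⌉ = 48.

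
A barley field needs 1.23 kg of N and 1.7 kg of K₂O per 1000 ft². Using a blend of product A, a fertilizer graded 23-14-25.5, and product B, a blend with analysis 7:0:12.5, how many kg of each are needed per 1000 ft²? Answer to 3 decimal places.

Per-1000 ft² balance (a = product A, b = product B):
N: 0.23·a + 0.07·b = 1.23
K₂O: 0.255·a + 0.125·b = 1.7
Eliminate b: (row1) − 0.07/0.125·(row2) → 0.0872·a = 0.278, so a = 3.18807.
Then b = (1.7 − 0.255·3.18807) / 0.125 = 7.09633.

3.188 kg product A, 7.096 kg product B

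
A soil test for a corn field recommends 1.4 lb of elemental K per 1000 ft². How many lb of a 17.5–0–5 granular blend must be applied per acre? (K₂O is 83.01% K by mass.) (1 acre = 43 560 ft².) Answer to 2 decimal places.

As K₂O: 1.4 / 0.8301 = 1.68654 lb per 1000 ft².
Product per 1000 ft² = 1.68654 / 5% = 33.7309 lb.
Convert to per acre: 33.7309 × 43.56 = 1469.317 lb.

1469.32 lb of product per acre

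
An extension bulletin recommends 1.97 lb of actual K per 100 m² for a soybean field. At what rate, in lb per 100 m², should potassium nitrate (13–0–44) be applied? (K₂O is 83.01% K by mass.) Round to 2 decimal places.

As K₂O: 1.97 / 0.8301 = 2.37321 lb per 100 m².
Product per 100 m² = 2.37321 / 44% = 5.39365 lb.

5.39 lb of product per hundred sq m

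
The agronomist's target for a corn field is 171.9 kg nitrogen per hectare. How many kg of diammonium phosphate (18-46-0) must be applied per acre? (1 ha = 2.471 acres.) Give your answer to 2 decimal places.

386.48 kg of product per acre

Product per hectare = 171.9 / 18% = 955 kg.
Convert to per acre: 955 × 0.404694 = 386.483 kg.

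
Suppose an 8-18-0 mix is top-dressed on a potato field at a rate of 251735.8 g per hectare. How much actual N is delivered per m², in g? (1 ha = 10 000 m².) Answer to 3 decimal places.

2.014 g N per sq m

nitrogen per hectare = 251735.8 × 8% = 20138.9 g.
Convert to per m²: 20138.9 × 0.0001 = 2.01389 g.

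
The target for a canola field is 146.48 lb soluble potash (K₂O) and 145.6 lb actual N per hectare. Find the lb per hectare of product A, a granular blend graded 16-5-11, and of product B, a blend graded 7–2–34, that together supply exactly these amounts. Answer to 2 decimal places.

Per-hectare balance (a = product A, b = product B):
K₂O: 0.11·a + 0.34·b = 146.48
N: 0.16·a + 0.07·b = 145.6
Eliminate a: (row1) − 0.11/0.16·(row2) → 0.291875·b = 46.38, so b = 158.904.
Back-substitute: a = (146.48 − 0.34·158.904) / 0.11 = 840.4797.

840.48 lb product A, 158.90 lb product B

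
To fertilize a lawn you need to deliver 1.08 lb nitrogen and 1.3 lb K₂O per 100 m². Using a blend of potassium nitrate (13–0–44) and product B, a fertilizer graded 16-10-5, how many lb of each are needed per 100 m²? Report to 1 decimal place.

2.4 lb potassium nitrate, 4.8 lb product B

Per-100 m² balance (a = potassium nitrate, b = product B):
N: 0.13·a + 0.16·b = 1.08
K₂O: 0.44·a + 0.05·b = 1.3
Solving simultaneously: a = 2.41002, b = 4.79186.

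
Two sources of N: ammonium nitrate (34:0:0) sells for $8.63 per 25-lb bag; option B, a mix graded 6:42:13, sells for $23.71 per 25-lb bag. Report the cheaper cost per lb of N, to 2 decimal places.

$1.02 per lb N (ammonium nitrate)

ammonium nitrate: N per bag = 25 × 34% = 8.5 lb; cost = 8.63 / 8.5 = $1.0153/lb N.
option B: N per bag = 25 × 6% = 1.5 lb; cost = 23.71 / 1.5 = $15.8067/lb N.
ammonium nitrate is cheaper.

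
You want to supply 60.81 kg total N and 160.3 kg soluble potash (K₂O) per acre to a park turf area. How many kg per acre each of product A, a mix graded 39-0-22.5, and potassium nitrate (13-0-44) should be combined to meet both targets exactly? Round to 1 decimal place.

41.6 kg product A, 343.1 kg potassium nitrate

Per-acre balance (a = product A, b = potassium nitrate):
N: 0.39·a + 0.13·b = 60.81
K₂O: 0.225·a + 0.44·b = 160.3
Solving simultaneously: a = 41.5694, b = 343.061.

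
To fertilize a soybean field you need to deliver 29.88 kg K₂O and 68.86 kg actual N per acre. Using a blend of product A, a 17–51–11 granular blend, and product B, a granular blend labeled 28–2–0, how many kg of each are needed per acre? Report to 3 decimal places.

271.636 kg product A, 81.006 kg product B

Per-acre balance (a = product A, b = product B):
K₂O: 0.11·a + 0·b = 29.88
N: 0.17·a + 0.28·b = 68.86
Eliminate b: (row1) − 0/0.28·(row2) → 0.11·a = 29.88, so a = 271.6364.
Then b = (68.86 − 0.17·271.6364) / 0.28 = 81.00649.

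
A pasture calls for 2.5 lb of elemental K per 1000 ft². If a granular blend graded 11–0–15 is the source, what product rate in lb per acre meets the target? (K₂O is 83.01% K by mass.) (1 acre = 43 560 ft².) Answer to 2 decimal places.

874.59 lb of product per acre

As K₂O: 2.5 / 0.8301 = 3.01169 lb per 1000 ft².
Product per 1000 ft² = 3.01169 / 15% = 20.0779 lb.
Convert to per acre: 20.0779 × 43.56 = 874.593 lb.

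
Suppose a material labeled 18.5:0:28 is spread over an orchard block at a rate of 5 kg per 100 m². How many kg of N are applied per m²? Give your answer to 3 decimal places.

0.009 kg N per sq m

nitrogen per 100 m² = 5 × 18.5% = 0.925 kg.
Convert to per m²: 0.925 × 0.01 = 0.00925 kg.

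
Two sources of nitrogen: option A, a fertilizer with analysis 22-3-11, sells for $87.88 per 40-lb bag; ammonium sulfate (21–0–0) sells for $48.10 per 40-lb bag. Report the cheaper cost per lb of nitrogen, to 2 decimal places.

$5.73 per lb N (ammonium sulfate)

option A: N per bag = 40 × 22% = 8.8 lb; cost = 87.88 / 8.8 = $9.9864/lb N.
ammonium sulfate: N per bag = 40 × 21% = 8.4 lb; cost = 48.10 / 8.4 = $5.7262/lb N.
ammonium sulfate is cheaper.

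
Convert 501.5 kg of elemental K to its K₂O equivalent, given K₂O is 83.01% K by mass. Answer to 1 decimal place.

K₂O = 501.5 / 0.8301 = 604.144 kg.

604.1 kg K₂O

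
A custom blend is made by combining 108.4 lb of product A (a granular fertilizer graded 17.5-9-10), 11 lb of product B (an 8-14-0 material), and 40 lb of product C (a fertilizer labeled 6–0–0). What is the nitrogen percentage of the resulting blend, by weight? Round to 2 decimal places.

13.96% N

Total mass = 108.4 + 11 + 40 = 159.4 lb.
N mass = 17.5%×108.4 + 8%×11 + 6%×40 = 22.25 lb.
% N = 22.25 / 159.4 = 13.9586%.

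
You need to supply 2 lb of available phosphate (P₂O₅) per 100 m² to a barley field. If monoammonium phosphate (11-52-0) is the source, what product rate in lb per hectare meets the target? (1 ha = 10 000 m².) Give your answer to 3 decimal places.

384.615 lb of product per hectare

Product per 100 m² = 2 / 52% = 3.84615 lb.
Convert to per hectare: 3.84615 × 100 = 384.6154 lb.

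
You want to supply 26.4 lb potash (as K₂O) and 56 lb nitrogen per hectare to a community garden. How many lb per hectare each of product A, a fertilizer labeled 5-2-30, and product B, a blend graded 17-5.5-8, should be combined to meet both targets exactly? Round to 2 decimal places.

With a, b = lb per hectare of product A and product B:
K₂O: 0.3·a + 0.08·b = 26.4
N: 0.05·a + 0.17·b = 56
Solving simultaneously: a = 0.170213, b = 329.362.

0.17 lb product A, 329.36 lb product B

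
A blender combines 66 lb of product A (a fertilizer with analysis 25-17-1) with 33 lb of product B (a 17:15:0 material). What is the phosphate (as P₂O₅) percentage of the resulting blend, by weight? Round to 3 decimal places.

16.333% P₂O₅

Total mass = 66 + 33 = 99 lb.
P₂O₅ mass = 17%×66 + 15%×33 = 16.17 lb.
% P₂O₅ = 16.17 / 99 = 16.3333%.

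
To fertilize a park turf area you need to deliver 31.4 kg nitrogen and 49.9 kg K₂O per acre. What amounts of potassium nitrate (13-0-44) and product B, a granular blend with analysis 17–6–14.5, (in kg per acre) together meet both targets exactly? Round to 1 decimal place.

With a, b = kg per acre of potassium nitrate and product B:
N: 0.13·a + 0.17·b = 31.4
K₂O: 0.44·a + 0.145·b = 49.9
Solving simultaneously: a = 70.2413, b = 130.992.

70.2 kg potassium nitrate, 131.0 kg product B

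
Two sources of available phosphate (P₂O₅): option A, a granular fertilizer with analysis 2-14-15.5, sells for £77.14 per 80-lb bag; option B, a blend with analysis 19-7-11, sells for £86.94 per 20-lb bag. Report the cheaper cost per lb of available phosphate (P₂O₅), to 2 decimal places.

£6.89 per lb P₂O₅ (option A)

option A: P₂O₅ per bag = 80 × 14% = 11.2 lb; cost = 77.14 / 11.2 = £6.8875/lb P₂O₅.
option B: P₂O₅ per bag = 20 × 7% = 1.4 lb; cost = 86.94 / 1.4 = £62.1000/lb P₂O₅.
option A is cheaper.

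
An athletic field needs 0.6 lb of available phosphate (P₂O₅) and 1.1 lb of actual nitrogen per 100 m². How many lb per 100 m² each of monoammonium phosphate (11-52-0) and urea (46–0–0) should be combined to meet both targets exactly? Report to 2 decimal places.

1.15 lb monoammonium phosphate, 2.12 lb urea

With a, b = lb per 100 m² of monoammonium phosphate and urea:
P₂O₅: 0.52·a + 0·b = 0.6
N: 0.11·a + 0.46·b = 1.1
Solving simultaneously: a = 1.15385, b = 2.11538.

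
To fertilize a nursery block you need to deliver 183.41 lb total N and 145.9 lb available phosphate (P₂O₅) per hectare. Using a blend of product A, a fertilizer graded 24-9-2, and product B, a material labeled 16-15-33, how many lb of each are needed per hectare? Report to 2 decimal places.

Let a = lb of product A, b = lb of product B (per hectare).
N: 0.24·a + 0.16·b = 183.41
P₂O₅: 0.09·a + 0.15·b = 145.9
Eliminate a: (row1) − 0.24/0.09·(row2) → -0.24·b = -205.657, so b = 856.903.
Back-substitute: a = (183.41 − 0.16·856.903) / 0.24 = 192.9398.

192.94 lb product A, 856.90 lb product B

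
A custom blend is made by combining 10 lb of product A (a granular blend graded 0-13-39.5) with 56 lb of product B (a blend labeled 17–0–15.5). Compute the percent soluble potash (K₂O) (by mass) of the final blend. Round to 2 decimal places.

Total mass = 10 + 56 = 66 lb.
K₂O mass = 39.5%×10 + 15.5%×56 = 12.63 lb.
% K₂O = 12.63 / 66 = 19.1364%.

19.14% K₂O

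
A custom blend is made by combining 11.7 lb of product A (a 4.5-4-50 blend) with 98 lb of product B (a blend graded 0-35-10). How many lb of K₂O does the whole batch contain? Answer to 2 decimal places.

K₂O mass = 50%×11.7 + 10%×98 = 15.65 lb.

15.65 lb K₂O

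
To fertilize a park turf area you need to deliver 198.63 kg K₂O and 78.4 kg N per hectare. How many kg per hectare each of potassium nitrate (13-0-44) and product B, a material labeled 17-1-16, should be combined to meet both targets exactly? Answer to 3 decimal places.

393.020 kg potassium nitrate, 160.631 kg product B

With a, b = kg per hectare of potassium nitrate and product B:
K₂O: 0.44·a + 0.16·b = 198.63
N: 0.13·a + 0.17·b = 78.4
From row1: a = (198.63 − 0.16·b) / 0.44.
Into row2: 0.13·(198.63 − 0.16·b)/0.44 + 0.17·b = 78.4 → b = 160.63148, a = 393.0204.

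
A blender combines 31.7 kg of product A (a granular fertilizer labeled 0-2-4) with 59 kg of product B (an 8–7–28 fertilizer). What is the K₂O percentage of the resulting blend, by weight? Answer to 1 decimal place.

Total mass = 31.7 + 59 = 90.7 kg.
K₂O mass = 4%×31.7 + 28%×59 = 17.788 kg.
% K₂O = 17.788 / 90.7 = 19.6119%.

19.6% K₂O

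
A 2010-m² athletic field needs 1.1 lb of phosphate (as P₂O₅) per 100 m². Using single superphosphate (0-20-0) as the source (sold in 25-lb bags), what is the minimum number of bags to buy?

5 bags

Product per 100 m² = 1.1 / 20% = 5.5 lb.
Total product = 5.5 × 2010 / 100 = 110.55 lb.
Bags = ⌈110.55 / 25⌉ = 5.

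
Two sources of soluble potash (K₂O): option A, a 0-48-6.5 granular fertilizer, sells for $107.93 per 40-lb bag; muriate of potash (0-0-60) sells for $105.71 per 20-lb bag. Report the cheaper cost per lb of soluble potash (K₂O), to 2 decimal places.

option A: K₂O per bag = 40 × 6.5% = 2.6 lb; cost = 107.93 / 2.6 = $41.5115/lb K₂O.
muriate of potash: K₂O per bag = 20 × 60% = 12 lb; cost = 105.71 / 12 = $8.8092/lb K₂O.
muriate of potash is cheaper.

$8.81 per lb K₂O (muriate of potash)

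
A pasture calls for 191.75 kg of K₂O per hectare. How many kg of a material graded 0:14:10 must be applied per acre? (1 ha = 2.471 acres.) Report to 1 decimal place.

Product per hectare = 191.75 / 10% = 1917.5 kg.
Convert to per acre: 1917.5 × 0.404694 = 776.002 kg.

776.0 kg of product per acre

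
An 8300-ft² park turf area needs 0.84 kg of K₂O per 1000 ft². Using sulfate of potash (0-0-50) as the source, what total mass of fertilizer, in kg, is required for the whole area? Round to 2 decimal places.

13.94 kg

Product per 1000 ft² = 0.84 / 50% = 1.68 kg.
Total product = 1.68 × 8300 / 1000 = 13.944 kg.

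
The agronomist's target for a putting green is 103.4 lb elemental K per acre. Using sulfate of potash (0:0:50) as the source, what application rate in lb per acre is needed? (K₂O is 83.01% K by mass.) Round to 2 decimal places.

As K₂O: 103.4 / 0.8301 = 124.563 lb per acre.
Product per acre = 124.563 / 50% = 249.127 lb.

249.13 lb of product per acre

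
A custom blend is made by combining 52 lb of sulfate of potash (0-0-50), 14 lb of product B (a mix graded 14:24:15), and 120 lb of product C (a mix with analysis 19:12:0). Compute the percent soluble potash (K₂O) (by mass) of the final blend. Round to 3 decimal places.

Total mass = 52 + 14 + 120 = 186 lb.
K₂O mass = 50%×52 + 15%×14 + 0%×120 = 28.1 lb.
% K₂O = 28.1 / 186 = 15.1075%.

15.108% K₂O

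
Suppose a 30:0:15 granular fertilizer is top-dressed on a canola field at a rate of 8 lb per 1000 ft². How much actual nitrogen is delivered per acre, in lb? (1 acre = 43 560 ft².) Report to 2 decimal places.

nitrogen per 1000 ft² = 8 × 30% = 2.4 lb.
Convert to per acre: 2.4 × 43.56 = 104.544 lb.

104.54 lb N per acre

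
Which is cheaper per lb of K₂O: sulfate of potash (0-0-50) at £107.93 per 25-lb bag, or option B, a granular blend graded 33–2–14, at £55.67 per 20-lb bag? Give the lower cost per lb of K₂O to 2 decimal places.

£8.63 per lb K₂O (sulfate of potash)

sulfate of potash: K₂O per bag = 25 × 50% = 12.5 lb; cost = 107.93 / 12.5 = £8.6344/lb K₂O.
option B: K₂O per bag = 20 × 14% = 2.8 lb; cost = 55.67 / 2.8 = £19.8821/lb K₂O.
sulfate of potash is cheaper.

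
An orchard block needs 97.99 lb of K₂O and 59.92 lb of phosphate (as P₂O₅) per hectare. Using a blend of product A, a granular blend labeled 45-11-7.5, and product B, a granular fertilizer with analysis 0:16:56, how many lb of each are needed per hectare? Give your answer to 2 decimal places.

With a, b = lb per hectare of product A and product B:
K₂O: 0.075·a + 0.56·b = 97.99
P₂O₅: 0.11·a + 0.16·b = 59.92
From row1: a = (97.99 − 0.56·b) / 0.075.
Into row2: 0.11·(97.99 − 0.56·b)/0.075 + 0.16·b = 59.92 → b = 126.712, a = 360.419.

360.42 lb product A, 126.71 lb product B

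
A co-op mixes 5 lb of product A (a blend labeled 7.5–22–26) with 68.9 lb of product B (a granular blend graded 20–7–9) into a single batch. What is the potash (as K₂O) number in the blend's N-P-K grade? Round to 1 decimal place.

Total mass = 5 + 68.9 = 73.9 lb.
K₂O mass = 26%×5 + 9%×68.9 = 7.501 lb.
% K₂O = 7.501 / 73.9 = 10.1502%.

10.2% K₂O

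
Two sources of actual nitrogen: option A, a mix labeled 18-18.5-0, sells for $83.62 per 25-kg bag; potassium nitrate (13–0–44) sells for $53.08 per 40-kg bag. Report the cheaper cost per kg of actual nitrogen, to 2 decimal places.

$10.21 per kg N (potassium nitrate)

option A: N per bag = 25 × 18% = 4.5 kg; cost = 83.62 / 4.5 = $18.5822/kg N.
potassium nitrate: N per bag = 40 × 13% = 5.2 kg; cost = 53.08 / 5.2 = $10.2077/kg N.
potassium nitrate is cheaper.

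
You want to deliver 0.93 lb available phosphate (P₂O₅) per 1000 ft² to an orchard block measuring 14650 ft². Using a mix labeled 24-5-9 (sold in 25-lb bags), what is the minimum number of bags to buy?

11 bags

Product per 1000 ft² = 0.93 / 5% = 18.6 lb.
Total product = 18.6 × 14650 / 1000 = 272.49 lb.
Bags = ⌈272.49 / 25⌉ = 11.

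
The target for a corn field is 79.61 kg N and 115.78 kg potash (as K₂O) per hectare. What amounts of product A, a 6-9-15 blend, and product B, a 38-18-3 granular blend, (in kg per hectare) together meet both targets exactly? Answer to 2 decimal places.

With a, b = kg per hectare of product A and product B:
N: 0.06·a + 0.38·b = 79.61
K₂O: 0.15·a + 0.03·b = 115.78
Solving simultaneously: a = 753.7699, b = 90.4837.

753.77 kg product A, 90.48 kg product B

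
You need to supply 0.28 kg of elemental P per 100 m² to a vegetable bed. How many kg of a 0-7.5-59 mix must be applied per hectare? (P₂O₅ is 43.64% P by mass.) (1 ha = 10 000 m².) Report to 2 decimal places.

855.48 kg of product per hectare

As P₂O₅: 0.28 / 0.4364 = 0.641613 kg per 100 m².
Product per 100 m² = 0.641613 / 7.5% = 8.55484 kg.
Convert to per hectare: 8.55484 × 100 = 855.484 kg.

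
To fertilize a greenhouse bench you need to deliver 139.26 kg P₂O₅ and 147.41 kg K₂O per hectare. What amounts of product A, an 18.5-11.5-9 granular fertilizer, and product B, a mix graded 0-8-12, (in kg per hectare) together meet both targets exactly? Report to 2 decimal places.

With a, b = kg per hectare of product A and product B:
P₂O₅: 0.115·a + 0.08·b = 139.26
K₂O: 0.09·a + 0.12·b = 147.41
Solving simultaneously: a = 745.212, b = 669.508.

745.21 kg product A, 669.51 kg product B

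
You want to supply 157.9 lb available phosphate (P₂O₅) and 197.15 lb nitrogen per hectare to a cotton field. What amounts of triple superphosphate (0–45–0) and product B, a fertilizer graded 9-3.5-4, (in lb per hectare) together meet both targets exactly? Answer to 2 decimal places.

Per-hectare balance (a = triple superphosphate, b = product B):
P₂O₅: 0.45·a + 0.035·b = 157.9
N: 0·a + 0.09·b = 197.15
Solving simultaneously: a = 180.512, b = 2190.556.

180.51 lb triple superphosphate, 2190.56 lb product B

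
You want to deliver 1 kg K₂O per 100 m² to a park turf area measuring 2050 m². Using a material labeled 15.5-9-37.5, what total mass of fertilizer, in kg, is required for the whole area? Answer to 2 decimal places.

Product per 100 m² = 1 / 37.5% = 2.66667 kg.
Total product = 2.66667 × 2050 / 100 = 54.6667 kg.

54.67 kg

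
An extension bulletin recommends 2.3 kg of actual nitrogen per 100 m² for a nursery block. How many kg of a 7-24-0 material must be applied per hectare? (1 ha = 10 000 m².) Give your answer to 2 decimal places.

3285.71 kg of product per hectare

Product per 100 m² = 2.3 / 7% = 32.8571 kg.
Convert to per hectare: 32.8571 × 100 = 3285.714 kg.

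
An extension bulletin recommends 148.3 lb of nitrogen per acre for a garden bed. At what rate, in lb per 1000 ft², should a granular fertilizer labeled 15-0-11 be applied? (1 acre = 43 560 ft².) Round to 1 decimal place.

Product per acre = 148.3 / 15% = 988.667 lb.
Convert to per 1000 ft²: 988.667 × 0.0229568 = 22.6967 lb.

22.7 lb of product per thousand sq ft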